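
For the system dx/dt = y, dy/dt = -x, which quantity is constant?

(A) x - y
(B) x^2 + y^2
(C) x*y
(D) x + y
B

A first integral I satisfies dI/dt = 0 along every solution. Differentiate each option and use the equation of motion:
(A) d/dt[x - y] = y - (-x) = x + y, not identically 0
(B) d/dt[x^2 + y^2] = 2x*dx/dt + 2y*dy/dt = 2x*y + 2y*(-x) = 0
(C) d/dt[x*y] = (dx/dt)y + x(dy/dt) = y^2 - x^2, not identically 0
(D) d/dt[x + y] = y + (-x) = y - x, not identically 0

Only (B) has zero time-derivative. So x^2 + y^2 (the squared radius; trajectories are circles) is the conserved quantity.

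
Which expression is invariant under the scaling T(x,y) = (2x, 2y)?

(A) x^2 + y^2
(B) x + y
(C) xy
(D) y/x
D

Under the uniform scaling T(x,y) = (2x, 2y):
Substitute the transformed coordinates into each option and compare with the original:
(A) x^2 + y^2  ->  (2x)^2 + (2y)^2 = 4x^2 + 4y^2   [differs from x^2 + y^2: not invariant]
(B) x + y  ->  (2x) + (2y) = 2x + 2y   [differs from x + y: not invariant]
(C) xy  ->  (2x)(2y) = 4xy   [differs from xy: not invariant]
(D) y/x  ->  (2y)/(2x) = y/x   [equals y/x: invariant]

Only option (D), y/x, is unchanged by the transformation.
The common factor 2 cancels in a ratio of coordinates, while sums, products and sums of squares pick up factors of 2 or 4.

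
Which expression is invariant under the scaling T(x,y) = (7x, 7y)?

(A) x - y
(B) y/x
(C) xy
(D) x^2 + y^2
B

Under the uniform scaling T(x,y) = (7x, 7y):
Substitute the transformed coordinates into each option and compare with the original:
(A) x - y  ->  (7x) - (7y) = 7x - 7y   [differs from x - y: not invariant]
(B) y/x  ->  (7y)/(7x) = y/x   [equals y/x: invariant]
(C) xy  ->  (7x)(7y) = 49xy   [differs from xy: not invariant]
(D) x^2 + y^2  ->  (7x)^2 + (7y)^2 = 49x^2 + 49y^2   [differs from x^2 + y^2: not invariant]

Only option (B), y/x, is unchanged by the transformation.
The common factor 7 cancels in a ratio of coordinates, while sums, products and sums of squares pick up factors of 7 or 49.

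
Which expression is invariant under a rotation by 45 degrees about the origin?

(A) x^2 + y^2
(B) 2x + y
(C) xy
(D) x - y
A

A rotation by 45 degrees sends (x, y) to (sqrt(2)x/2 - sqrt(2)y/2, sqrt(2)x/2 + sqrt(2)y/2).
Substitute the transformed coordinates into each option and compare with the original:
(A) x^2 + y^2  ->  (sqrt(2)x/2 - sqrt(2)y/2)^2 + (sqrt(2)x/2 + sqrt(2)y/2)^2 = x^2 + y^2   [equals x^2 + y^2: invariant]
(B) 2x + y  ->  2(sqrt(2)x/2 - sqrt(2)y/2) + (sqrt(2)x/2 + sqrt(2)y/2) = 3sqrt(2)x/2 - sqrt(2)y/2   [differs from 2x + y: not invariant]
(C) xy  ->  (sqrt(2)x/2 - sqrt(2)y/2)(sqrt(2)x/2 + sqrt(2)y/2) = x^2/2 - y^2/2   [differs from xy: not invariant]
(D) x - y  ->  (sqrt(2)x/2 - sqrt(2)y/2) - (sqrt(2)x/2 + sqrt(2)y/2) = -sqrt(2)y   [differs from x - y: not invariant]

Only option (A), x^2 + y^2, is unchanged by the transformation.
Geometrically, x^2 + y^2 is the squared distance from the origin, which every rotation about the origin preserves.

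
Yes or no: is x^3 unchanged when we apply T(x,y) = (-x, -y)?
No

Substitute T(x,y) = (-x, -y) into the expression and compare with the original.

Original: x^3
After applying T: (-x)^3 = -x^3

This differs from the original x^3 (difference: -2x^3), so the expression is NOT invariant.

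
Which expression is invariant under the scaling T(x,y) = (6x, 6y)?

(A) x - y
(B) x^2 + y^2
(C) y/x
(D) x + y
C

Under the uniform scaling T(x,y) = (6x, 6y):
Substitute the transformed coordinates into each option and compare with the original:
(A) x - y  ->  (6x) - (6y) = 6x - 6y   [differs from x - y: not invariant]
(B) x^2 + y^2  ->  (6x)^2 + (6y)^2 = 36x^2 + 36y^2   [differs from x^2 + y^2: not invariant]
(C) y/x  ->  (6y)/(6x) = y/x   [equals y/x: invariant]
(D) x + y  ->  (6x) + (6y) = 6x + 6y   [differs from x + y: not invariant]

Only option (C), y/x, is unchanged by the transformation.
The common factor 6 cancels in a ratio of coordinates, while sums, products and sums of squares pick up factors of 6 or 36.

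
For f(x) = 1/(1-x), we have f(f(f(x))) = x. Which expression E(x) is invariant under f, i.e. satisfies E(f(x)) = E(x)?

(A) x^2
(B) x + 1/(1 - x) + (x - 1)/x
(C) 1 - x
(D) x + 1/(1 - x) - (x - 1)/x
B

Replace x by f(x) = 1/(1 - x) in each option and simplify. As a quick numerical cross-check, also compare E(5) with E(f(5)) = E(-1/4).

(A) x^2  ->  (1/(1 - x))^2 = (x - 1)^(-2); check: E(5) = 25 but E(-1/4) = 1/16.   [not invariant]
(B) x + 1/(1 - x) + (x - 1)/x  ->  (1/(1 - x)) + 1/(1 - (1/(1 - x))) + ((1/(1 - x)) - 1)/(1/(1 - x)), which simplifies back to x + 1/(1 - x) + (x - 1)/x; check: E(5) = 111/20, E(-1/4) = 111/20.   [invariant]
(C) 1 - x  ->  1 - (1/(1 - x)) = x/(x - 1); check: E(5) = -4 but E(-1/4) = 5/4.   [not invariant]
(D) x + 1/(1 - x) - (x - 1)/x  ->  (1/(1 - x)) + 1/(1 - (1/(1 - x))) - ((1/(1 - x)) - 1)/(1/(1 - x)) = (x^2(1 - x) - x + (x - 1)^2)/(x(x - 1)); check: E(5) = 79/20 but E(-1/4) = -89/20.   [not invariant]

Only (B) is unchanged. Indeed f(f(x)) = 1/(1 - 1/(1-x)) = (1-x)/(-x) = (x-1)/x, so E(x) = x + f(x) + f(f(x)) is the sum over the whole 3-cycle; applying f just permutes the three terms cyclically (x -> f(x) -> f(f(x)) -> x), leaving the sum unchanged.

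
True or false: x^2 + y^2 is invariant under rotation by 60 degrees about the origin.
True

Applying rotation by 60 degrees: x' = x*cos(60 degrees) - y*sin(60 degrees) = x/2 - sqrt(3)y/2, y' = x*sin(60 degrees) + y*cos(60 degrees) = sqrt(3)x/2 + y/2

Substituting into x^2 + y^2:
(x/2 - sqrt(3)y/2)^2 + (sqrt(3)x/2 + y/2)^2
= x^2 + y^2

This equals the original expression x^2 + y^2, so it IS invariant.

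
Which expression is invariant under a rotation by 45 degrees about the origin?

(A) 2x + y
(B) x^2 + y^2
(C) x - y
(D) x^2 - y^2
B

A rotation by 45 degrees sends (x, y) to (sqrt(2)x/2 - sqrt(2)y/2, sqrt(2)x/2 + sqrt(2)y/2).
Substitute the transformed coordinates into each option and compare with the original:
(A) 2x + y  ->  2(sqrt(2)x/2 - sqrt(2)y/2) + (sqrt(2)x/2 + sqrt(2)y/2) = 3sqrt(2)x/2 - sqrt(2)y/2   [differs from 2x + y: not invariant]
(B) x^2 + y^2  ->  (sqrt(2)x/2 - sqrt(2)y/2)^2 + (sqrt(2)x/2 + sqrt(2)y/2)^2 = x^2 + y^2   [equals x^2 + y^2: invariant]
(C) x - y  ->  (sqrt(2)x/2 - sqrt(2)y/2) - (sqrt(2)x/2 + sqrt(2)y/2) = -sqrt(2)y   [differs from x - y: not invariant]
(D) x^2 - y^2  ->  (sqrt(2)x/2 - sqrt(2)y/2)^2 - (sqrt(2)x/2 + sqrt(2)y/2)^2 = -2xy   [differs from x^2 - y^2: not invariant]

Only option (B), x^2 + y^2, is unchanged by the transformation.
Geometrically, x^2 + y^2 is the squared distance from the origin, which every rotation about the origin preserves.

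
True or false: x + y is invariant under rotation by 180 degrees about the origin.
False

Applying rotation by 180 degrees: x' = x*cos(180 degrees) - y*sin(180 degrees) = -x, y' = x*sin(180 degrees) + y*cos(180 degrees) = -y

Substituting into x + y:
(-x) + (-y)
= -x - y

This differs from the original expression x + y, so it is NOT invariant.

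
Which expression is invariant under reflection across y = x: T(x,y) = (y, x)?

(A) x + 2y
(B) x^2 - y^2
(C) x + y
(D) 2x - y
C

The map is reflection across y = x: T(x,y) = (y, x).
Substitute the transformed coordinates into each option and compare with the original:
(A) x + 2y  ->  (y) + 2(x) = 2x + y   [differs from x + 2y: not invariant]
(B) x^2 - y^2  ->  (y)^2 - (x)^2 = -x^2 + y^2   [differs from x^2 - y^2: not invariant]
(C) x + y  ->  (y) + (x) = x + y   [equals x + y: invariant]
(D) 2x - y  ->  2(y) - (x) = -x + 2y   [differs from 2x - y: not invariant]

Only option (C), x + y, is unchanged by the transformation.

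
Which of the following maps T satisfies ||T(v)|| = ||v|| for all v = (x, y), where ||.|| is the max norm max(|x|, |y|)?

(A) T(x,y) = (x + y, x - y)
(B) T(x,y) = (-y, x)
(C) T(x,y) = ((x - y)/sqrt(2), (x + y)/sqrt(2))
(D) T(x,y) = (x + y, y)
B

A transformation preserves a norm if ||T(v)|| = ||v|| for every v; a single vector where the norm changes rules an option out.

(A) T(x,y) = (x + y, x - y): v = (1, 1) has norm max(|1|, |1|) = 1, but T(v) = (2, 0) has norm 2 -- not preserved.
(B) T(x,y) = (-y, x): preserves the norm -- it only permutes the coordinates and/or flips signs, which leaves max(|x|, |y|) unchanged.
(C) T(x,y) = ((x - y)/sqrt(2), (x + y)/sqrt(2)): v = (1, 0) has norm max(|1|, |0|) = 1, but T(v) = (sqrt(2)/2, sqrt(2)/2) has norm sqrt(2)/2 -- not preserved.
(D) T(x,y) = (x + y, y): v = (1, 1) has norm max(|1|, |1|) = 1, but T(v) = (2, 1) has norm 2 -- not preserved.

Therefore the answer is (B).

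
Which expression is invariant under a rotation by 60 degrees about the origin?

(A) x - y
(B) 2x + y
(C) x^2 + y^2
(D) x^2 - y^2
C

A rotation by 60 degrees sends (x, y) to (x/2 - sqrt(3)y/2, sqrt(3)x/2 + y/2).
Substitute the transformed coordinates into each option and compare with the original:
(A) x - y  ->  (x/2 - sqrt(3)y/2) - (sqrt(3)x/2 + y/2) = -sqrt(3)x/2 + x/2 - sqrt(3)y/2 - y/2   [differs from x - y: not invariant]
(B) 2x + y  ->  2(x/2 - sqrt(3)y/2) + (sqrt(3)x/2 + y/2) = sqrt(3)x/2 + x - sqrt(3)y + y/2   [differs from 2x + y: not invariant]
(C) x^2 + y^2  ->  (x/2 - sqrt(3)y/2)^2 + (sqrt(3)x/2 + y/2)^2 = x^2 + y^2   [equals x^2 + y^2: invariant]
(D) x^2 - y^2  ->  (x/2 - sqrt(3)y/2)^2 - (sqrt(3)x/2 + y/2)^2 = -x^2/2 - sqrt(3)xy + y^2/2   [differs from x^2 - y^2: not invariant]

Only option (C), x^2 + y^2, is unchanged by the transformation.
Geometrically, x^2 + y^2 is the squared distance from the origin, which every rotation about the origin preserves.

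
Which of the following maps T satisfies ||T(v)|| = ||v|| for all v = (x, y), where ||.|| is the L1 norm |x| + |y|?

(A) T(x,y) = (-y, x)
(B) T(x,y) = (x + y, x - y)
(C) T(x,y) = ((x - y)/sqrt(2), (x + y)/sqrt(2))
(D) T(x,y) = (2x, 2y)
A

A transformation preserves a norm if ||T(v)|| = ||v|| for every v; a single vector where the norm changes rules an option out.

(A) T(x,y) = (-y, x): preserves the norm -- it only permutes the coordinates and/or flips signs, which leaves |x| + |y| unchanged.
(B) T(x,y) = (x + y, x - y): v = (1, 0) has norm |1| + |0| = 1, but T(v) = (1, 1) has norm 2 -- not preserved.
(C) T(x,y) = ((x - y)/sqrt(2), (x + y)/sqrt(2)): v = (1, 0) has norm |1| + |0| = 1, but T(v) = (sqrt(2)/2, sqrt(2)/2) has norm sqrt(2) -- not preserved.
(D) T(x,y) = (2x, 2y): v = (1, 0) has norm |1| + |0| = 1, but T(v) = (2, 0) has norm 2 -- not preserved.

Therefore the answer is (A).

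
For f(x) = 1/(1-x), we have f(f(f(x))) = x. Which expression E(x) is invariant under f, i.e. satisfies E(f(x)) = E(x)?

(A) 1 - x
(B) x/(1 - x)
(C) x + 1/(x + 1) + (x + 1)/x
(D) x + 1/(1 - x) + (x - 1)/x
D

Replace x by f(x) = 1/(1 - x) in each option and simplify. As a quick numerical cross-check, also compare E(5) with E(f(5)) = E(-1/4).

(A) 1 - x  ->  1 - (1/(1 - x)) = x/(x - 1); check: E(5) = -4 but E(-1/4) = 5/4.   [not invariant]
(B) x/(1 - x)  ->  (1/(1 - x))/(1 - (1/(1 - x))) = -1/x; check: E(5) = -5/4 but E(-1/4) = -1/5.   [not invariant]
(C) x + 1/(x + 1) + (x + 1)/x  ->  (1/(1 - x)) + 1/((1/(1 - x)) + 1) + ((1/(1 - x)) + 1)/(1/(1 - x)) = (-x^3 + 6x^2 - 11x + 7)/(x^2 - 3x + 2); check: E(5) = 191/30 but E(-1/4) = -23/12.   [not invariant]
(D) x + 1/(1 - x) + (x - 1)/x  ->  (1/(1 - x)) + 1/(1 - (1/(1 - x))) + ((1/(1 - x)) - 1)/(1/(1 - x)), which simplifies back to x + 1/(1 - x) + (x - 1)/x; check: E(5) = 111/20, E(-1/4) = 111/20.   [invariant]

Only (D) is unchanged. Indeed f(f(x)) = 1/(1 - 1/(1-x)) = (1-x)/(-x) = (x-1)/x, so E(x) = x + f(x) + f(f(x)) is the sum over the whole 3-cycle; applying f just permutes the three terms cyclically (x -> f(x) -> f(f(x)) -> x), leaving the sum unchanged.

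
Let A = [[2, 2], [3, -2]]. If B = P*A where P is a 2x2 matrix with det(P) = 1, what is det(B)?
-10

By the multiplicative property of determinants, det(B) = det(P*A) = det(P) * det(A) = det(A),
so the determinant is invariant under multiplication by any determinant-1 matrix; we just need det(A).

det(A) = (2)(-2) - (2)(3) = -4 - 6 = -10

Therefore det(B) = 1 * (-10) = -10.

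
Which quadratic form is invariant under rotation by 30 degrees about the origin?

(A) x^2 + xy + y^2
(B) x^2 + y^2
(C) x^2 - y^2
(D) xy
B

Rotation by 30 degrees sends (x, y) to (sqrt(3)x/2 - y/2, x/2 + sqrt(3)y/2).
Substitute the transformed coordinates into each option and compare with the original:
(A) x^2 + xy + y^2  ->  (sqrt(3)x/2 - y/2)^2 + (sqrt(3)x/2 - y/2)(x/2 + sqrt(3)y/2) + (x/2 + sqrt(3)y/2)^2 = sqrt(3)x^2/4 + x^2 + xy/2 - sqrt(3)y^2/4 + y^2   [differs from x^2 + xy + y^2: not invariant]
(B) x^2 + y^2  ->  (sqrt(3)x/2 - y/2)^2 + (x/2 + sqrt(3)y/2)^2 = x^2 + y^2   [equals x^2 + y^2: invariant]
(C) x^2 - y^2  ->  (sqrt(3)x/2 - y/2)^2 - (x/2 + sqrt(3)y/2)^2 = x^2/2 - sqrt(3)xy - y^2/2   [differs from x^2 - y^2: not invariant]
(D) xy  ->  (sqrt(3)x/2 - y/2)(x/2 + sqrt(3)y/2) = sqrt(3)x^2/4 + xy/2 - sqrt(3)y^2/4   [differs from xy: not invariant]

Only option (B), x^2 + y^2, is unchanged by the transformation.
x^2 + y^2 is the squared distance from the origin, which rotations preserve.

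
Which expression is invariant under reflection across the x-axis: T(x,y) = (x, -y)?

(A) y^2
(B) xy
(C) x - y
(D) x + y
A

The map is reflection across the x-axis: T(x,y) = (x, -y).
Substitute the transformed coordinates into each option and compare with the original:
(A) y^2  ->  (-y)^2 = y^2   [equals y^2: invariant]
(B) xy  ->  (x)(-y) = -xy   [differs from xy: not invariant]
(C) x - y  ->  (x) - (-y) = x + y   [differs from x - y: not invariant]
(D) x + y  ->  (x) + (-y) = x - y   [differs from x + y: not invariant]

Only option (A), y^2, is unchanged by the transformation.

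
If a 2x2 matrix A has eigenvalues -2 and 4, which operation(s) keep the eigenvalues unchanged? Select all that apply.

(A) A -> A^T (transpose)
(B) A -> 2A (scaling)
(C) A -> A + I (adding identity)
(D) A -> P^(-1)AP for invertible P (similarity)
A and D

Eigenvalues are preserved by:
1. Similarity transformations: A -> P^(-1)AP (same characteristic polynomial)
2. Transpose: A^T has the same eigenvalues as A

Eigenvalues are NOT preserved by:
- Adding identity: eigenvalues become -2+1, 4+1
- Scaling: eigenvalues become -4, 8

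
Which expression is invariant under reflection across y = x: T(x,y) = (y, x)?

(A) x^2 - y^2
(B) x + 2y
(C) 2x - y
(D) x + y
D

The map is reflection across y = x: T(x,y) = (y, x).
Substitute the transformed coordinates into each option and compare with the original:
(A) x^2 - y^2  ->  (y)^2 - (x)^2 = -x^2 + y^2   [differs from x^2 - y^2: not invariant]
(B) x + 2y  ->  (y) + 2(x) = 2x + y   [differs from x + 2y: not invariant]
(C) 2x - y  ->  2(y) - (x) = -x + 2y   [differs from 2x - y: not invariant]
(D) x + y  ->  (y) + (x) = x + y   [equals x + y: invariant]

Only option (D), x + y, is unchanged by the transformation.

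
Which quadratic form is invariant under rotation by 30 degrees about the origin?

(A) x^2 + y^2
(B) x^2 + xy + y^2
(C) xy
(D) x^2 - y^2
A

Rotation by 30 degrees sends (x, y) to (sqrt(3)x/2 - y/2, x/2 + sqrt(3)y/2).
Substitute the transformed coordinates into each option and compare with the original:
(A) x^2 + y^2  ->  (sqrt(3)x/2 - y/2)^2 + (x/2 + sqrt(3)y/2)^2 = x^2 + y^2   [equals x^2 + y^2: invariant]
(B) x^2 + xy + y^2  ->  (sqrt(3)x/2 - y/2)^2 + (sqrt(3)x/2 - y/2)(x/2 + sqrt(3)y/2) + (x/2 + sqrt(3)y/2)^2 = sqrt(3)x^2/4 + x^2 + xy/2 - sqrt(3)y^2/4 + y^2   [differs from x^2 + xy + y^2: not invariant]
(C) xy  ->  (sqrt(3)x/2 - y/2)(x/2 + sqrt(3)y/2) = sqrt(3)x^2/4 + xy/2 - sqrt(3)y^2/4   [differs from xy: not invariant]
(D) x^2 - y^2  ->  (sqrt(3)x/2 - y/2)^2 - (x/2 + sqrt(3)y/2)^2 = x^2/2 - sqrt(3)xy - y^2/2   [differs from x^2 - y^2: not invariant]

Only option (A), x^2 + y^2, is unchanged by the transformation.
x^2 + y^2 is the squared distance from the origin, which rotations preserve.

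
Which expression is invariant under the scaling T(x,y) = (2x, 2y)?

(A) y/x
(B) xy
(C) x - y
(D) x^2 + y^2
A

Under the uniform scaling T(x,y) = (2x, 2y):
Substitute the transformed coordinates into each option and compare with the original:
(A) y/x  ->  (2y)/(2x) = y/x   [equals y/x: invariant]
(B) xy  ->  (2x)(2y) = 4xy   [differs from xy: not invariant]
(C) x - y  ->  (2x) - (2y) = 2x - 2y   [differs from x - y: not invariant]
(D) x^2 + y^2  ->  (2x)^2 + (2y)^2 = 4x^2 + 4y^2   [differs from x^2 + y^2: not invariant]

Only option (A), y/x, is unchanged by the transformation.
The common factor 2 cancels in a ratio of coordinates, while sums, products and sums of squares pick up factors of 2 or 4.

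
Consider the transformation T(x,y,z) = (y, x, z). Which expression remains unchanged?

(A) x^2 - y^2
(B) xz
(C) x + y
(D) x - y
C

Apply T(x,y,z) = (y, x, z) to each option, i.e. replace (x, y, z) by the transformed coordinates.
Substitute the transformed coordinates into each option and compare with the original:
(A) x^2 - y^2  ->  (y)^2 - (x)^2 = -x^2 + y^2   [differs from x^2 - y^2: not invariant]
(B) xz  ->  (y)(z) = yz   [differs from xz: not invariant]
(C) x + y  ->  (y) + (x) = x + y   [equals x + y: invariant]
(D) x - y  ->  (y) - (x) = -x + y   [differs from x - y: not invariant]

Only option (C), x + y, is unchanged by the transformation.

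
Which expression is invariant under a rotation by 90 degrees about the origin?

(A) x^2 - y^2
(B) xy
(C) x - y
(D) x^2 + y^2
D

A rotation by 90 degrees sends (x, y) to (-y, x).
Substitute the transformed coordinates into each option and compare with the original:
(A) x^2 - y^2  ->  (-y)^2 - (x)^2 = -x^2 + y^2   [differs from x^2 - y^2: not invariant]
(B) xy  ->  (-y)(x) = -xy   [differs from xy: not invariant]
(C) x - y  ->  (-y) - (x) = -x - y   [differs from x - y: not invariant]
(D) x^2 + y^2  ->  (-y)^2 + (x)^2 = x^2 + y^2   [equals x^2 + y^2: invariant]

Only option (D), x^2 + y^2, is unchanged by the transformation.
Geometrically, x^2 + y^2 is the squared distance from the origin, which every rotation about the origin preserves.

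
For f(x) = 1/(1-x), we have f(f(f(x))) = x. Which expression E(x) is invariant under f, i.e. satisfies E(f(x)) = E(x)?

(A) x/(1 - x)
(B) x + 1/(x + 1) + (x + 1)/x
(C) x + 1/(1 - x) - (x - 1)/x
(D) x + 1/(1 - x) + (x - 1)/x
D

Replace x by f(x) = 1/(1 - x) in each option and simplify. As a quick numerical cross-check, also compare E(3) with E(f(3)) = E(-1/2).

(A) x/(1 - x)  ->  (1/(1 - x))/(1 - (1/(1 - x))) = -1/x; check: E(3) = -3/2 but E(-1/2) = -1/3.   [not invariant]
(B) x + 1/(x + 1) + (x + 1)/x  ->  (1/(1 - x)) + 1/((1/(1 - x)) + 1) + ((1/(1 - x)) + 1)/(1/(1 - x)) = (-x^3 + 6x^2 - 11x + 7)/(x^2 - 3x + 2); check: E(3) = 55/12 but E(-1/2) = 1/2.   [not invariant]
(C) x + 1/(1 - x) - (x - 1)/x  ->  (1/(1 - x)) + 1/(1 - (1/(1 - x))) - ((1/(1 - x)) - 1)/(1/(1 - x)) = (x^2(1 - x) - x + (x - 1)^2)/(x(x - 1)); check: E(3) = 11/6 but E(-1/2) = -17/6.   [not invariant]
(D) x + 1/(1 - x) + (x - 1)/x  ->  (1/(1 - x)) + 1/(1 - (1/(1 - x))) + ((1/(1 - x)) - 1)/(1/(1 - x)), which simplifies back to x + 1/(1 - x) + (x - 1)/x; check: E(3) = 19/6, E(-1/2) = 19/6.   [invariant]

Only (D) is unchanged. Indeed f(f(x)) = 1/(1 - 1/(1-x)) = (1-x)/(-x) = (x-1)/x, so E(x) = x + f(x) + f(f(x)) is the sum over the whole 3-cycle; applying f just permutes the three terms cyclically (x -> f(x) -> f(f(x)) -> x), leaving the sum unchanged.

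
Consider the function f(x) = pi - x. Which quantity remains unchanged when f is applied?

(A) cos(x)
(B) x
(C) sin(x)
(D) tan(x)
C

For f(x) = pi - x:
sin(pi - x) = sin(x), so sine is invariant under this transformation.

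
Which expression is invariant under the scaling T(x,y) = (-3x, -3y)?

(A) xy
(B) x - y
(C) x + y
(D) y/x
D

Under the uniform scaling T(x,y) = (-3x, -3y):
Substitute the transformed coordinates into each option and compare with the original:
(A) xy  ->  (-3x)(-3y) = 9xy   [differs from xy: not invariant]
(B) x - y  ->  (-3x) - (-3y) = -3x + 3y   [differs from x - y: not invariant]
(C) x + y  ->  (-3x) + (-3y) = -3x - 3y   [differs from x + y: not invariant]
(D) y/x  ->  (-3y)/(-3x) = y/x   [equals y/x: invariant]

Only option (D), y/x, is unchanged by the transformation.
The common factor -3 cancels in a ratio of coordinates, while sums, products and sums of squares pick up factors of -3 or 9.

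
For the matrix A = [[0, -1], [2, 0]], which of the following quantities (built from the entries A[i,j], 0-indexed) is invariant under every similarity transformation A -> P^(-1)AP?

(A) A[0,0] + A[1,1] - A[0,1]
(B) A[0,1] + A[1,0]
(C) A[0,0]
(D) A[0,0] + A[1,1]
D

A[0,0] + A[1,1] is the trace of A. By the cyclic property of the trace, tr(P^(-1)AP) = tr(APP^(-1)) = tr(A), so it is the same for every matrix similar to A.

The other combinations are not similarity invariants. For example, take P = [[1, 1], [0, 1]] (det P = 1), so P^(-1) = [[1, -1], [0, 1]] and
B = P^(-1)AP = [[-2, -3], [2, 2]].
Evaluating each option on A and on B:
(A) A[0,0] + A[1,1] - A[0,1]: 1 for A, 3 for B -> changes
(B) A[0,1] + A[1,0]: 1 for A, -1 for B -> changes
(C) A[0,0]: 0 for A, -2 for B -> changes
(D) A[0,0] + A[1,1]: 0 for A, 0 for B -> unchanged

Only (D) A[0,0] + A[1,1] = 0 survives (and it does so for every P, not just this one), so it is the invariant.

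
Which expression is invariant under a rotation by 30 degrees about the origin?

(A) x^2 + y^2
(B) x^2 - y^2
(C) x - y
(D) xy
A

A rotation by 30 degrees sends (x, y) to (sqrt(3)x/2 - y/2, x/2 + sqrt(3)y/2).
Substitute the transformed coordinates into each option and compare with the original:
(A) x^2 + y^2  ->  (sqrt(3)x/2 - y/2)^2 + (x/2 + sqrt(3)y/2)^2 = x^2 + y^2   [equals x^2 + y^2: invariant]
(B) x^2 - y^2  ->  (sqrt(3)x/2 - y/2)^2 - (x/2 + sqrt(3)y/2)^2 = x^2/2 - sqrt(3)xy - y^2/2   [differs from x^2 - y^2: not invariant]
(C) x - y  ->  (sqrt(3)x/2 - y/2) - (x/2 + sqrt(3)y/2) = -x/2 + sqrt(3)x/2 - sqrt(3)y/2 - y/2   [differs from x - y: not invariant]
(D) xy  ->  (sqrt(3)x/2 - y/2)(x/2 + sqrt(3)y/2) = sqrt(3)x^2/4 + xy/2 - sqrt(3)y^2/4   [differs from xy: not invariant]

Only option (A), x^2 + y^2, is unchanged by the transformation.
Geometrically, x^2 + y^2 is the squared distance from the origin, which every rotation about the origin preserves.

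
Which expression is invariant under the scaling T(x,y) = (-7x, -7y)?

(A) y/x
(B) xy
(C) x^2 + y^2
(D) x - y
A

Under the uniform scaling T(x,y) = (-7x, -7y):
Substitute the transformed coordinates into each option and compare with the original:
(A) y/x  ->  (-7y)/(-7x) = y/x   [equals y/x: invariant]
(B) xy  ->  (-7x)(-7y) = 49xy   [differs from xy: not invariant]
(C) x^2 + y^2  ->  (-7x)^2 + (-7y)^2 = 49x^2 + 49y^2   [differs from x^2 + y^2: not invariant]
(D) x - y  ->  (-7x) - (-7y) = -7x + 7y   [differs from x - y: not invariant]

Only option (A), y/x, is unchanged by the transformation.
The common factor -7 cancels in a ratio of coordinates, while sums, products and sums of squares pick up factors of -7 or 49.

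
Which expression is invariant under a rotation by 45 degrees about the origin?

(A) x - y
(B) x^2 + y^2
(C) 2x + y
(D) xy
B

A rotation by 45 degrees sends (x, y) to (sqrt(2)x/2 - sqrt(2)y/2, sqrt(2)x/2 + sqrt(2)y/2).
Substitute the transformed coordinates into each option and compare with the original:
(A) x - y  ->  (sqrt(2)x/2 - sqrt(2)y/2) - (sqrt(2)x/2 + sqrt(2)y/2) = -sqrt(2)y   [differs from x - y: not invariant]
(B) x^2 + y^2  ->  (sqrt(2)x/2 - sqrt(2)y/2)^2 + (sqrt(2)x/2 + sqrt(2)y/2)^2 = x^2 + y^2   [equals x^2 + y^2: invariant]
(C) 2x + y  ->  2(sqrt(2)x/2 - sqrt(2)y/2) + (sqrt(2)x/2 + sqrt(2)y/2) = 3sqrt(2)x/2 - sqrt(2)y/2   [differs from 2x + y: not invariant]
(D) xy  ->  (sqrt(2)x/2 - sqrt(2)y/2)(sqrt(2)x/2 + sqrt(2)y/2) = x^2/2 - y^2/2   [differs from xy: not invariant]

Only option (B), x^2 + y^2, is unchanged by the transformation.
Geometrically, x^2 + y^2 is the squared distance from the origin, which every rotation about the origin preserves.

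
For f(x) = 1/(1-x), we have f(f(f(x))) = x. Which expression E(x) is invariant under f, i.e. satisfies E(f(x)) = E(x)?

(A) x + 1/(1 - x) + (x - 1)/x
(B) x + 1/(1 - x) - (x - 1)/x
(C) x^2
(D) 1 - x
A

Replace x by f(x) = 1/(1 - x) in each option and simplify. As a quick numerical cross-check, also compare E(3) with E(f(3)) = E(-1/2).

(A) x + 1/(1 - x) + (x - 1)/x  ->  (1/(1 - x)) + 1/(1 - (1/(1 - x))) + ((1/(1 - x)) - 1)/(1/(1 - x)), which simplifies back to x + 1/(1 - x) + (x - 1)/x; check: E(3) = 19/6, E(-1/2) = 19/6.   [invariant]
(B) x + 1/(1 - x) - (x - 1)/x  ->  (1/(1 - x)) + 1/(1 - (1/(1 - x))) - ((1/(1 - x)) - 1)/(1/(1 - x)) = (x^2(1 - x) - x + (x - 1)^2)/(x(x - 1)); check: E(3) = 11/6 but E(-1/2) = -17/6.   [not invariant]
(C) x^2  ->  (1/(1 - x))^2 = (x - 1)^(-2); check: E(3) = 9 but E(-1/2) = 1/4.   [not invariant]
(D) 1 - x  ->  1 - (1/(1 - x)) = x/(x - 1); check: E(3) = -2 but E(-1/2) = 3/2.   [not invariant]

Only (A) is unchanged. Indeed f(f(x)) = 1/(1 - 1/(1-x)) = (1-x)/(-x) = (x-1)/x, so E(x) = x + f(x) + f(f(x)) is the sum over the whole 3-cycle; applying f just permutes the three terms cyclically (x -> f(x) -> f(f(x)) -> x), leaving the sum unchanged.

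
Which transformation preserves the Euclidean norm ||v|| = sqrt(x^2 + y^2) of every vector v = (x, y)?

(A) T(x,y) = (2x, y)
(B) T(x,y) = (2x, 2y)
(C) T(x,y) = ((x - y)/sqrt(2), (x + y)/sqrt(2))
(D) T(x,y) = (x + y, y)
C

A transformation preserves a norm if ||T(v)|| = ||v|| for every v; a single vector where the norm changes rules an option out.

(A) T(x,y) = (2x, y): v = (1, 0) has norm sqrt((1)^2 + (0)^2) = 1, but T(v) = (2, 0) has norm 2 -- not preserved.
(B) T(x,y) = (2x, 2y): v = (1, 0) has norm sqrt((1)^2 + (0)^2) = 1, but T(v) = (2, 0) has norm 2 -- not preserved.
(C) T(x,y) = ((x - y)/sqrt(2), (x + y)/sqrt(2)): preserves the norm -- it is an orthogonal map (a rotation/reflection), and (sqrt(2)(x - y)/2)^2 + (sqrt(2)(x + y)/2)^2 simplifies to x^2 + y^2.
(D) T(x,y) = (x + y, y): v = (0, 1) has norm sqrt((0)^2 + (1)^2) = 1, but T(v) = (1, 1) has norm sqrt(2) -- not preserved.

Therefore the answer is (C).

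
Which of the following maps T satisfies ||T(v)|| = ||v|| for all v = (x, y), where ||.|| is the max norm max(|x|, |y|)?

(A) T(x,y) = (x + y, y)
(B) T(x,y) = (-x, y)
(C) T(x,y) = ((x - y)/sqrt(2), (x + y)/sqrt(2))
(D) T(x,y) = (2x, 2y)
B

A transformation preserves a norm if ||T(v)|| = ||v|| for every v; a single vector where the norm changes rules an option out.

(A) T(x,y) = (x + y, y): v = (1, 1) has norm max(|1|, |1|) = 1, but T(v) = (2, 1) has norm 2 -- not preserved.
(B) T(x,y) = (-x, y): preserves the norm -- it only permutes the coordinates and/or flips signs, which leaves max(|x|, |y|) unchanged.
(C) T(x,y) = ((x - y)/sqrt(2), (x + y)/sqrt(2)): v = (1, 0) has norm max(|1|, |0|) = 1, but T(v) = (sqrt(2)/2, sqrt(2)/2) has norm sqrt(2)/2 -- not preserved.
(D) T(x,y) = (2x, 2y): v = (1, 0) has norm max(|1|, |0|) = 1, but T(v) = (2, 0) has norm 2 -- not preserved.

Therefore the answer is (B).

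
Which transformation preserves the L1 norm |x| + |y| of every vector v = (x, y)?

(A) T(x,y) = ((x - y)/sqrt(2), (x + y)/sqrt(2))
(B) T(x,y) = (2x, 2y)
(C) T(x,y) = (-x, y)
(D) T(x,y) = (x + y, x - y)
C

A transformation preserves a norm if ||T(v)|| = ||v|| for every v; a single vector where the norm changes rules an option out.

(A) T(x,y) = ((x - y)/sqrt(2), (x + y)/sqrt(2)): v = (1, 0) has norm |1| + |0| = 1, but T(v) = (sqrt(2)/2, sqrt(2)/2) has norm sqrt(2) -- not preserved.
(B) T(x,y) = (2x, 2y): v = (1, 0) has norm |1| + |0| = 1, but T(v) = (2, 0) has norm 2 -- not preserved.
(C) T(x,y) = (-x, y): preserves the norm -- it only permutes the coordinates and/or flips signs, which leaves |x| + |y| unchanged.
(D) T(x,y) = (x + y, x - y): v = (1, 0) has norm |1| + |0| = 1, but T(v) = (1, 1) has norm 2 -- not preserved.

Therefore the answer is (C).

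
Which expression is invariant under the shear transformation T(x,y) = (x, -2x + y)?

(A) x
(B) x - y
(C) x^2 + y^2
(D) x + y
A

Under the shear T(x,y) = (x, -2x + y):
Substitute the transformed coordinates into each option and compare with the original:
(A) x  ->  (x) = x   [equals x: invariant]
(B) x - y  ->  (x) - (-2x + y) = 3x - y   [differs from x - y: not invariant]
(C) x^2 + y^2  ->  (x)^2 + (-2x + y)^2 = 5x^2 - 4xy + y^2   [differs from x^2 + y^2: not invariant]
(D) x + y  ->  (x) + (-2x + y) = -x + y   [differs from x + y: not invariant]

Only option (A), x, is unchanged by the transformation.
A vertical shear moves points parallel to the y-axis, so the x-coordinate (and any function of x alone) is unchanged.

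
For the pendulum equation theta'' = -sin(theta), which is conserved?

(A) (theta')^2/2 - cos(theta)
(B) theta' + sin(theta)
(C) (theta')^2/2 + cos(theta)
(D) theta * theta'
A

A first integral I satisfies dI/dt = 0 along every solution. Differentiate each option and use the equation of motion:
(A) d/dt[(theta')^2/2 - cos(theta)] = theta' theta'' + sin(theta) theta' = theta'(-sin(theta)) + theta' sin(theta) = 0
(B) d/dt[theta' + sin(theta)] = theta'' + cos(theta) theta' = -sin(theta) + theta' cos(theta), not identically 0
(C) d/dt[(theta')^2/2 + cos(theta)] = theta' theta'' - sin(theta) theta' = -2 theta' sin(theta), not identically 0
(D) d/dt[theta * theta'] = (theta')^2 + theta theta'' = (theta')^2 - theta sin(theta), not identically 0

Only (A) has zero time-derivative. This is the total energy: kinetic (theta')^2/2 plus potential -cos(theta).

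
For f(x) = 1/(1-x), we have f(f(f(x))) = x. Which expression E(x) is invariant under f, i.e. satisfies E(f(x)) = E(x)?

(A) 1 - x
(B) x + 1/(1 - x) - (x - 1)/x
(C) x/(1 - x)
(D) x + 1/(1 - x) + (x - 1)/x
D

Replace x by f(x) = 1/(1 - x) in each option and simplify. As a quick numerical cross-check, also compare E(5) with E(f(5)) = E(-1/4).

(A) 1 - x  ->  1 - (1/(1 - x)) = x/(x - 1); check: E(5) = -4 but E(-1/4) = 5/4.   [not invariant]
(B) x + 1/(1 - x) - (x - 1)/x  ->  (1/(1 - x)) + 1/(1 - (1/(1 - x))) - ((1/(1 - x)) - 1)/(1/(1 - x)) = (x^2(1 - x) - x + (x - 1)^2)/(x(x - 1)); check: E(5) = 79/20 but E(-1/4) = -89/20.   [not invariant]
(C) x/(1 - x)  ->  (1/(1 - x))/(1 - (1/(1 - x))) = -1/x; check: E(5) = -5/4 but E(-1/4) = -1/5.   [not invariant]
(D) x + 1/(1 - x) + (x - 1)/x  ->  (1/(1 - x)) + 1/(1 - (1/(1 - x))) + ((1/(1 - x)) - 1)/(1/(1 - x)), which simplifies back to x + 1/(1 - x) + (x - 1)/x; check: E(5) = 111/20, E(-1/4) = 111/20.   [invariant]

Only (D) is unchanged. Indeed f(f(x)) = 1/(1 - 1/(1-x)) = (1-x)/(-x) = (x-1)/x, so E(x) = x + f(x) + f(f(x)) is the sum over the whole 3-cycle; applying f just permutes the three terms cyclically (x -> f(x) -> f(f(x)) -> x), leaving the sum unchanged.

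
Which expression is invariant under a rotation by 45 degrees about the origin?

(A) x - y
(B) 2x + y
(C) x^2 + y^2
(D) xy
C

A rotation by 45 degrees sends (x, y) to (sqrt(2)x/2 - sqrt(2)y/2, sqrt(2)x/2 + sqrt(2)y/2).
Substitute the transformed coordinates into each option and compare with the original:
(A) x - y  ->  (sqrt(2)x/2 - sqrt(2)y/2) - (sqrt(2)x/2 + sqrt(2)y/2) = -sqrt(2)y   [differs from x - y: not invariant]
(B) 2x + y  ->  2(sqrt(2)x/2 - sqrt(2)y/2) + (sqrt(2)x/2 + sqrt(2)y/2) = 3sqrt(2)x/2 - sqrt(2)y/2   [differs from 2x + y: not invariant]
(C) x^2 + y^2  ->  (sqrt(2)x/2 - sqrt(2)y/2)^2 + (sqrt(2)x/2 + sqrt(2)y/2)^2 = x^2 + y^2   [equals x^2 + y^2: invariant]
(D) xy  ->  (sqrt(2)x/2 - sqrt(2)y/2)(sqrt(2)x/2 + sqrt(2)y/2) = x^2/2 - y^2/2   [differs from xy: not invariant]

Only option (C), x^2 + y^2, is unchanged by the transformation.
Geometrically, x^2 + y^2 is the squared distance from the origin, which every rotation about the origin preserves.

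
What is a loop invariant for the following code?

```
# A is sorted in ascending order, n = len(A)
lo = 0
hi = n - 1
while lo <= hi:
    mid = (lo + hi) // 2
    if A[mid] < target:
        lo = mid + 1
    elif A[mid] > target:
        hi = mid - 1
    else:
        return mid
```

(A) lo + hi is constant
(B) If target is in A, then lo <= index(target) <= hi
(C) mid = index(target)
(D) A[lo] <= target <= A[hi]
B

A loop invariant must hold before the first iteration and be re-established by every execution of the body.

(B) If target is in A, then lo <= index(target) <= hi: Before the loop [lo, hi] = [0, n-1] covers every index. When A[mid] < target, sortedness puts target strictly to the right of mid, so setting lo = mid + 1 keeps index(target) in [lo, hi]; symmetrically for hi = mid - 1. Hence 'if target is in A then lo <= index(target) <= hi' holds after every iteration, and when lo > hi it proves target is absent.

The other options fail:
(A) lo + hi is constant: each iteration moves exactly one of lo, hi, so lo + hi changes (e.g. 0 + (n-1) becomes (mid+1) + (n-1)).
(C) mid = index(target): mid is just the current probe; it equals index(target) only on the iteration that returns.
(D) A[lo] <= target <= A[hi]: fails when target is not in A (e.g. target < A[0] already violates it before the loop), so it is not maintained in general.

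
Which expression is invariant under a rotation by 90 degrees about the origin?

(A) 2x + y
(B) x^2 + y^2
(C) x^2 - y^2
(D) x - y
B

A rotation by 90 degrees sends (x, y) to (-y, x).
Substitute the transformed coordinates into each option and compare with the original:
(A) 2x + y  ->  2(-y) + (x) = x - 2y   [differs from 2x + y: not invariant]
(B) x^2 + y^2  ->  (-y)^2 + (x)^2 = x^2 + y^2   [equals x^2 + y^2: invariant]
(C) x^2 - y^2  ->  (-y)^2 - (x)^2 = -x^2 + y^2   [differs from x^2 - y^2: not invariant]
(D) x - y  ->  (-y) - (x) = -x - y   [differs from x - y: not invariant]

Only option (B), x^2 + y^2, is unchanged by the transformation.
Geometrically, x^2 + y^2 is the squared distance from the origin, which every rotation about the origin preserves.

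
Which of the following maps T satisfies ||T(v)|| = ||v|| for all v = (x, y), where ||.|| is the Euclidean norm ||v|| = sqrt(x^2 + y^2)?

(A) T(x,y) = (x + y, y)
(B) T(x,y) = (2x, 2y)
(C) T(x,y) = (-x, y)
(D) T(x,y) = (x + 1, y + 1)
C

A transformation preserves a norm if ||T(v)|| = ||v|| for every v; a single vector where the norm changes rules an option out.

(A) T(x,y) = (x + y, y): v = (0, 1) has norm sqrt((0)^2 + (1)^2) = 1, but T(v) = (1, 1) has norm sqrt(2) -- not preserved.
(B) T(x,y) = (2x, 2y): v = (1, 0) has norm sqrt((1)^2 + (0)^2) = 1, but T(v) = (2, 0) has norm 2 -- not preserved.
(C) T(x,y) = (-x, y): preserves the norm -- it is an orthogonal map (a rotation/reflection), and (-x)^2 + (y)^2 simplifies to x^2 + y^2.
(D) T(x,y) = (x + 1, y + 1): v = (1, 0) has norm sqrt((1)^2 + (0)^2) = 1, but T(v) = (2, 1) has norm sqrt(5) -- not preserved.

Therefore the answer is (C).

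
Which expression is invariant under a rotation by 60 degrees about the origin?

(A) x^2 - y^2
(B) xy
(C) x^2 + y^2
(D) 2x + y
C

A rotation by 60 degrees sends (x, y) to (x/2 - sqrt(3)y/2, sqrt(3)x/2 + y/2).
Substitute the transformed coordinates into each option and compare with the original:
(A) x^2 - y^2  ->  (x/2 - sqrt(3)y/2)^2 - (sqrt(3)x/2 + y/2)^2 = -x^2/2 - sqrt(3)xy + y^2/2   [differs from x^2 - y^2: not invariant]
(B) xy  ->  (x/2 - sqrt(3)y/2)(sqrt(3)x/2 + y/2) = sqrt(3)x^2/4 - xy/2 - sqrt(3)y^2/4   [differs from xy: not invariant]
(C) x^2 + y^2  ->  (x/2 - sqrt(3)y/2)^2 + (sqrt(3)x/2 + y/2)^2 = x^2 + y^2   [equals x^2 + y^2: invariant]
(D) 2x + y  ->  2(x/2 - sqrt(3)y/2) + (sqrt(3)x/2 + y/2) = sqrt(3)x/2 + x - sqrt(3)y + y/2   [differs from 2x + y: not invariant]

Only option (C), x^2 + y^2, is unchanged by the transformation.
Geometrically, x^2 + y^2 is the squared distance from the origin, which every rotation about the origin preserves.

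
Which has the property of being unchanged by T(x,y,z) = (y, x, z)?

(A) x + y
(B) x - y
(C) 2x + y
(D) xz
A

Apply T(x,y,z) = (y, x, z) to each option, i.e. replace (x, y, z) by the transformed coordinates.
Substitute the transformed coordinates into each option and compare with the original:
(A) x + y  ->  (y) + (x) = x + y   [equals x + y: invariant]
(B) x - y  ->  (y) - (x) = -x + y   [differs from x - y: not invariant]
(C) 2x + y  ->  2(y) + (x) = x + 2y   [differs from 2x + y: not invariant]
(D) xz  ->  (y)(z) = yz   [differs from xz: not invariant]

Only option (A), x + y, is unchanged by the transformation.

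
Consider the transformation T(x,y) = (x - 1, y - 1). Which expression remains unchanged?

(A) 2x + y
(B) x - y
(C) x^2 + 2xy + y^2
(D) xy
B

An expression E(x,y) is invariant under T if E(T(x,y)) = E(x,y). Here T(x,y) = (x - 1, y - 1).
Substitute the transformed coordinates into each option and compare with the original:
(A) 2x + y  ->  2(x - 1) + (y - 1) = 2x + y - 3   [differs from 2x + y: not invariant]
(B) x - y  ->  (x - 1) - (y - 1) = x - y   [equals x - y: invariant]
(C) x^2 + 2xy + y^2  ->  (x - 1)^2 + 2(x - 1)(y - 1) + (y - 1)^2 = x^2 + 2xy - 4x + y^2 - 4y + 4   [differs from x^2 + 2xy + y^2: not invariant]
(D) xy  ->  (x - 1)(y - 1) = xy - x - y + 1   [differs from xy: not invariant]

Only option (B), x - y, is unchanged by the transformation.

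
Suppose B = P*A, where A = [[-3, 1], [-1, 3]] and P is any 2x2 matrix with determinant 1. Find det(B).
-8

By the multiplicative property of determinants, det(B) = det(P*A) = det(P) * det(A) = det(A),
so the determinant is invariant under multiplication by any determinant-1 matrix; we just need det(A).

det(A) = (-3)(3) - (1)(-1) = -9 - (-1) = -8

Therefore det(B) = 1 * (-8) = -8.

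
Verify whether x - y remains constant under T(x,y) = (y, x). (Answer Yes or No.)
No

Substitute T(x,y) = (y, x) into the expression and compare with the original.

Original: x - y
After applying T: (y) - (x) = -x + y

This differs from the original x - y (difference: -2x + 2y), so the expression is NOT invariant.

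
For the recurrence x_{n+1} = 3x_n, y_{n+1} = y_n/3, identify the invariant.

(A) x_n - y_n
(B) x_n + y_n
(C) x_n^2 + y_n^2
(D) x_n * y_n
D

For the recurrence x_{n+1} = 3x_n, y_{n+1} = y_n/3:

x_{n+1} * y_{n+1} = (3x_n) * (y_n/3) = x_n * y_n
The product is conserved.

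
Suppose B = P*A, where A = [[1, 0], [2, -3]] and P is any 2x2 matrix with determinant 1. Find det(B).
-3

By the multiplicative property of determinants, det(B) = det(P*A) = det(P) * det(A) = det(A),
so the determinant is invariant under multiplication by any determinant-1 matrix; we just need det(A).

det(A) = (1)(-3) - (0)(2) = -3 - 0 = -3

Therefore det(B) = 1 * (-3) = -3.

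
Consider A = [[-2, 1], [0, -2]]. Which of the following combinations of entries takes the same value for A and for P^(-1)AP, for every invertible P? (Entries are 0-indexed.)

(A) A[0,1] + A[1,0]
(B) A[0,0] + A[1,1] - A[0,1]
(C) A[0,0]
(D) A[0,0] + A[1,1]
D

A[0,0] + A[1,1] is the trace of A. By the cyclic property of the trace, tr(P^(-1)AP) = tr(APP^(-1)) = tr(A), so it is the same for every matrix similar to A.

The other combinations are not similarity invariants. For example, take P = [[1, 1], [1, 2]] (det P = 1), so P^(-1) = [[2, -1], [-1, 1]] and
B = P^(-1)AP = [[0, 4], [-1, -4]].
Evaluating each option on A and on B:
(A) A[0,1] + A[1,0]: 1 for A, 3 for B -> changes
(B) A[0,0] + A[1,1] - A[0,1]: -5 for A, -8 for B -> changes
(C) A[0,0]: -2 for A, 0 for B -> changes
(D) A[0,0] + A[1,1]: -4 for A, -4 for B -> unchanged

Only (D) A[0,0] + A[1,1] = -4 survives (and it does so for every P, not just this one), so it is the invariant.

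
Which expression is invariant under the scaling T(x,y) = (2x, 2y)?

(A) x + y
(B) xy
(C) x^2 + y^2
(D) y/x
D

Under the uniform scaling T(x,y) = (2x, 2y):
Substitute the transformed coordinates into each option and compare with the original:
(A) x + y  ->  (2x) + (2y) = 2x + 2y   [differs from x + y: not invariant]
(B) xy  ->  (2x)(2y) = 4xy   [differs from xy: not invariant]
(C) x^2 + y^2  ->  (2x)^2 + (2y)^2 = 4x^2 + 4y^2   [differs from x^2 + y^2: not invariant]
(D) y/x  ->  (2y)/(2x) = y/x   [equals y/x: invariant]

Only option (D), y/x, is unchanged by the transformation.
The common factor 2 cancels in a ratio of coordinates, while sums, products and sums of squares pick up factors of 2 or 4.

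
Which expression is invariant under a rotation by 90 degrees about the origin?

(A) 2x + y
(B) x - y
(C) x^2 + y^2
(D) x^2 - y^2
C

A rotation by 90 degrees sends (x, y) to (-y, x).
Substitute the transformed coordinates into each option and compare with the original:
(A) 2x + y  ->  2(-y) + (x) = x - 2y   [differs from 2x + y: not invariant]
(B) x - y  ->  (-y) - (x) = -x - y   [differs from x - y: not invariant]
(C) x^2 + y^2  ->  (-y)^2 + (x)^2 = x^2 + y^2   [equals x^2 + y^2: invariant]
(D) x^2 - y^2  ->  (-y)^2 - (x)^2 = -x^2 + y^2   [differs from x^2 - y^2: not invariant]

Only option (C), x^2 + y^2, is unchanged by the transformation.
Geometrically, x^2 + y^2 is the squared distance from the origin, which every rotation about the origin preserves.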